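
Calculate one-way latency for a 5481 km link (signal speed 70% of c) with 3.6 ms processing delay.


Speed = 0.7 * 3e5 km/s = 210000 km/s
Propagation delay = 5481 / 210000 = 0.0261 s = 26.1 ms
Processing delay = 3.6 ms
Total one-way latency = 29.7 ms


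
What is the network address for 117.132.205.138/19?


IP:   01110101.10000100.11001101.10001010
Mask: 11111111.11111111.11100000.00000000
AND operation:
Net:  01110101.10000100.11000000.00000000
Network: 117.132.192.0/19


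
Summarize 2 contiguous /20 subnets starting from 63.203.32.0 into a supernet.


Original prefix: /20
Number of subnets: 2 = 2^1
New prefix = 20 - 1 = 19
Supernet: 63.203.32.0/19


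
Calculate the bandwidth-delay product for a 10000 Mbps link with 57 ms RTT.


BDP = bandwidth * RTT
= 10000 Mbps * 57 ms
= 10000 * 1e6 * 57 / 1000 bits
= 570000000 bits
= 71250000 bytes
= 69580.0781 KB
BDP = 570000000 bits (71250000 bytes)


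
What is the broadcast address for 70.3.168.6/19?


Network: 70.3.160.0/19
Host bits = 13
Set all host bits to 1:
Broadcast: 70.3.191.255


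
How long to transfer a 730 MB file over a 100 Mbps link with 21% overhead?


Effective throughput = 100 * (1 - 21/100) = 79 Mbps
File size in Mb = 730 * 8 = 5840 Mb
Time = 5840 / 79
Time = 73.9241 seconds


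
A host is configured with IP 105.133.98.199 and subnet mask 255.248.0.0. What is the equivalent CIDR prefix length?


Binary: 11111111.11111000.00000000.00000000
Count leading 1s
Prefix: /13


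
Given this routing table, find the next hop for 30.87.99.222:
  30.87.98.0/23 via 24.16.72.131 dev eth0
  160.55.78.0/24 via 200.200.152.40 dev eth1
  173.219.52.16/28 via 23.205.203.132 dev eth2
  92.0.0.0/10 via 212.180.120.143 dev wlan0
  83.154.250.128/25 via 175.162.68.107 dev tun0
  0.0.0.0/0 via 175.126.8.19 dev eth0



Longest prefix match for 30.87.99.222:
  /23 30.87.98.0: MATCH
  /24 160.55.78.0: no
  /28 173.219.52.16: no
  /10 92.0.0.0: no
  /25 83.154.250.128: no
  /0 0.0.0.0: MATCH
Selected: next-hop 24.16.72.131 via eth0 (matched /23)


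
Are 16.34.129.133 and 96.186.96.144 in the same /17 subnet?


Mask: 255.255.128.0
16.34.129.133 AND mask = 16.34.128.0
96.186.96.144 AND mask = 96.186.0.0
No, different subnets (16.34.128.0 vs 96.186.0.0)


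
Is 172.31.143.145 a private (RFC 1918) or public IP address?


RFC 1918 private ranges:
  10.0.0.0/8 (10.0.0.0 - 10.255.255.255)
  172.16.0.0/12 (172.16.0.0 - 172.31.255.255)
  192.168.0.0/16 (192.168.0.0 - 192.168.255.255)
Private (in 172.16.0.0/12)


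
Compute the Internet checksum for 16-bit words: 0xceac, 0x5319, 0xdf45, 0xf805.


Sum all words (with carry folding):
+ 0xceac = 0xceac
+ 0x5319 = 0x21c6
+ 0xdf45 = 0x010c
+ 0xf805 = 0xf911
One's complement: ~0xf911
Checksum = 0x06ee


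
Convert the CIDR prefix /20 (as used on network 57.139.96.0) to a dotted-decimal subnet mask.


/20 means 20 network bits, 12 host bits
Binary: 11111111111111111111000000000000
Mask: 255.255.240.0


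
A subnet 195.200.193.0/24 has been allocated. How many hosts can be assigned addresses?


Host bits = 32 - 24 = 8
Total addresses = 2^8 = 256
Usable = total - 2 (network and broadcast)
Usable hosts: 254


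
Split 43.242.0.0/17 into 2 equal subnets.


New prefix = 17 + 1 = 18
Each subnet has 16384 addresses
  43.242.0.0/18
  43.242.64.0/18
Subnets: 43.242.0.0/18, 43.242.64.0/18


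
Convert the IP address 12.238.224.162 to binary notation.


12 = 00001100
238 = 11101110
224 = 11100000
162 = 10100010
Binary: 00001100.11101110.11100000.10100010


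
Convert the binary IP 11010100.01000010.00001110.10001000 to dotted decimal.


11010100 = 212
01000010 = 66
00001110 = 14
10001000 = 136
IP: 212.66.14.136


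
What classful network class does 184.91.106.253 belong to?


First octet: 184
Binary: 10111000
10xxxxxx -> Class B (128-191)
Class B, default mask 255.255.0.0 (/16)


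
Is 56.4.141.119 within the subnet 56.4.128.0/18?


Subnet network: 56.4.128.0
Test IP AND mask: 56.4.128.0
Yes, 56.4.141.119 is in 56.4.128.0/18


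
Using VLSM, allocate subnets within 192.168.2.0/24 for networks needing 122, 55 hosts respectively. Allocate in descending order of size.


122 hosts -> /25 (126 usable): 192.168.2.0/25
55 hosts -> /26 (62 usable): 192.168.2.128/26
Allocation: 192.168.2.0/25 (122 hosts, 126 usable); 192.168.2.128/26 (55 hosts, 62 usable)


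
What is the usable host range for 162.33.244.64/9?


Network: 162.0.0.0
Broadcast: 162.127.255.255
First usable = network + 1
Last usable = broadcast - 1
Range: 162.0.0.1 to 162.127.255.254


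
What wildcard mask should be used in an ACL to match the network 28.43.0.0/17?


Subnet mask: 255.255.128.0
Wildcard = 255.255.255.255 - subnet mask
255 - 255 = 0
255 - 255 = 0
255 - 128 = 127
255 - 0 = 255
Wildcard: 0.0.127.255


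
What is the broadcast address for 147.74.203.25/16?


Network: 147.74.0.0/16
Host bits = 16
Set all host bits to 1:
Broadcast: 147.74.255.255


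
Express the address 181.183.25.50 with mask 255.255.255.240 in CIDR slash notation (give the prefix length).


Binary: 11111111.11111111.11111111.11110000
Count leading 1s
Prefix: /28


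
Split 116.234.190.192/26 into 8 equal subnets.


New prefix = 26 + 3 = 29
Each subnet has 8 addresses
  116.234.190.192/29
  116.234.190.200/29
  116.234.190.208/29
  116.234.190.216/29
  116.234.190.224/29
  116.234.190.232/29
  116.234.190.240/29
  116.234.190.248/29
Subnets: 116.234.190.192/29, 116.234.190.200/29, 116.234.190.208/29, 116.234.190.216/29, 116.234.190.224/29, 116.234.190.232/29, 116.234.190.240/29, 116.234.190.248/29


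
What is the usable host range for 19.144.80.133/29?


Network: 19.144.80.128
Broadcast: 19.144.80.135
First usable = network + 1
Last usable = broadcast - 1
Range: 19.144.80.129 to 19.144.80.134


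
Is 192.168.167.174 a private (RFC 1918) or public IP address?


RFC 1918 private ranges:
  10.0.0.0/8 (10.0.0.0 - 10.255.255.255)
  172.16.0.0/12 (172.16.0.0 - 172.31.255.255)
  192.168.0.0/16 (192.168.0.0 - 192.168.255.255)
Private (in 192.168.0.0/16)


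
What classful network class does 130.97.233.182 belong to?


First octet: 130
Binary: 10000010
10xxxxxx -> Class B (128-191)
Class B, default mask 255.255.0.0 (/16)


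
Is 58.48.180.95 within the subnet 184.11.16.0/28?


Subnet network: 184.11.16.0
Test IP AND mask: 58.48.180.80
No, 58.48.180.95 is not in 184.11.16.0/28


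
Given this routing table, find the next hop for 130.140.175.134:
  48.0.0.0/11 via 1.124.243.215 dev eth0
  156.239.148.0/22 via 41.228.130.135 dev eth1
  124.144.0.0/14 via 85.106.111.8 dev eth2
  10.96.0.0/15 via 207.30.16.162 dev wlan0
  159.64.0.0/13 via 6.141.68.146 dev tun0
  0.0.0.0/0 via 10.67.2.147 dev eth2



Longest prefix match for 130.140.175.134:
  /11 48.0.0.0: no
  /22 156.239.148.0: no
  /14 124.144.0.0: no
  /15 10.96.0.0: no
  /13 159.64.0.0: no
  /0 0.0.0.0: MATCH
Selected: next-hop 10.67.2.147 via eth2 (matched /0)


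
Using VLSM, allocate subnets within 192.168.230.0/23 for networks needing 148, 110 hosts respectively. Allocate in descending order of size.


148 hosts -> /24 (254 usable): 192.168.230.0/24
110 hosts -> /25 (126 usable): 192.168.231.0/25
Allocation: 192.168.230.0/24 (148 hosts, 254 usable); 192.168.231.0/25 (110 hosts, 126 usable)


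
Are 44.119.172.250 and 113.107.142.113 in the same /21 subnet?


Mask: 255.255.248.0
44.119.172.250 AND mask = 44.119.168.0
113.107.142.113 AND mask = 113.107.136.0
No, different subnets (44.119.168.0 vs 113.107.136.0)


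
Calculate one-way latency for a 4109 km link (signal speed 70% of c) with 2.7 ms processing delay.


Speed = 0.7 * 3e5 km/s = 210000 km/s
Propagation delay = 4109 / 210000 = 0.0196 s = 19.5667 ms
Processing delay = 2.7 ms
Total one-way latency = 22.2667 ms


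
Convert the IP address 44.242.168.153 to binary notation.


44 = 00101100
242 = 11110010
168 = 10101000
153 = 10011001
Binary: 00101100.11110010.10101000.10011001


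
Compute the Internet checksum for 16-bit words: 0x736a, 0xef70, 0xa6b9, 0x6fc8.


Sum all words (with carry folding):
+ 0x736a = 0x736a
+ 0xef70 = 0x62db
+ 0xa6b9 = 0x0995
+ 0x6fc8 = 0x795d
One's complement: ~0x795d
Checksum = 0x86a2


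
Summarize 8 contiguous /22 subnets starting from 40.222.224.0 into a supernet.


Original prefix: /22
Number of subnets: 8 = 2^3
New prefix = 22 - 3 = 19
Supernet: 40.222.224.0/19


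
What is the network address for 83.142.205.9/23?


IP:   01010011.10001110.11001101.00001001
Mask: 11111111.11111111.11111110.00000000
AND operation:
Net:  01010011.10001110.11001100.00000000
Network: 83.142.204.0/23


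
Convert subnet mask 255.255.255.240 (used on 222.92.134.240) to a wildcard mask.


Subnet mask: 255.255.255.240
Wildcard = 255.255.255.255 - subnet mask
255 - 255 = 0
255 - 255 = 0
255 - 255 = 0
255 - 240 = 15
Wildcard: 0.0.0.15


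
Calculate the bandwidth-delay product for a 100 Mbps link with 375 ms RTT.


BDP = bandwidth * RTT
= 100 Mbps * 375 ms
= 100 * 1e6 * 375 / 1000 bits
= 37500000 bits
= 4687500 bytes
= 4577.6367 KB
BDP = 37500000 bits (4687500 bytes)


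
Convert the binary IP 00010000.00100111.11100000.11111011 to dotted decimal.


00010000 = 16
00100111 = 39
11100000 = 224
11111011 = 251
IP: 16.39.224.251


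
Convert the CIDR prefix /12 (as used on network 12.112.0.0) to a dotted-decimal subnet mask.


/12 means 12 network bits, 20 host bits
Binary: 11111111111100000000000000000000
Mask: 255.240.0.0


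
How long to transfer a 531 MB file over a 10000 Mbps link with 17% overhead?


Effective throughput = 10000 * (1 - 17/100) = 8300 Mbps
File size in Mb = 531 * 8 = 4248 Mb
Time = 4248 / 8300
Time = 0.5118 seconds


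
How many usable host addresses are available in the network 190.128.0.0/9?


Host bits = 32 - 9 = 23
Total addresses = 2^23 = 8388608
Usable = total - 2 (network and broadcast)
Usable hosts: 8388606


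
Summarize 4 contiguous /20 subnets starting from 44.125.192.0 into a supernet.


Original prefix: /20
Number of subnets: 4 = 2^2
New prefix = 20 - 2 = 18
Supernet: 44.125.192.0/18


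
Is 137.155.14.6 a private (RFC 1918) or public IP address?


RFC 1918 private ranges:
  10.0.0.0/8 (10.0.0.0 - 10.255.255.255)
  172.16.0.0/12 (172.16.0.0 - 172.31.255.255)
  192.168.0.0/16 (192.168.0.0 - 192.168.255.255)
Public (not in any RFC 1918 range)


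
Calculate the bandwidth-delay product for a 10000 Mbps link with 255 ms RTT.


BDP = bandwidth * RTT
= 10000 Mbps * 255 ms
= 10000 * 1e6 * 255 / 1000 bits
= 2550000000 bits
= 318750000 bytes
= 311279.2969 KB
BDP = 2550000000 bits (318750000 bytes)


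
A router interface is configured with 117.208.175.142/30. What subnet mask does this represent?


/30 means 30 network bits, 2 host bits
Binary: 11111111111111111111111111111100
Mask: 255.255.255.252


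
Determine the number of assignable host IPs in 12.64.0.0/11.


Host bits = 32 - 11 = 21
Total addresses = 2^21 = 2097152
Usable = total - 2 (network and broadcast)
Usable hosts: 2097150


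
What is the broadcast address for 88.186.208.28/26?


Network: 88.186.208.0/26
Host bits = 6
Set all host bits to 1:
Broadcast: 88.186.208.63


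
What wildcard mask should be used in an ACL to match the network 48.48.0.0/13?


Subnet mask: 255.248.0.0
Wildcard = 255.255.255.255 - subnet mask
255 - 255 = 0
255 - 248 = 7
255 - 0 = 255
255 - 0 = 255
Wildcard: 0.7.255.255


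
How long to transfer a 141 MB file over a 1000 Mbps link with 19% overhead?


Effective throughput = 1000 * (1 - 19/100) = 810 Mbps
File size in Mb = 141 * 8 = 1128 Mb
Time = 1128 / 810
Time = 1.3926 seconds


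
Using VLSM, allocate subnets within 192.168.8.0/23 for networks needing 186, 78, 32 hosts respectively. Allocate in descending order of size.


186 hosts -> /24 (254 usable): 192.168.8.0/24
78 hosts -> /25 (126 usable): 192.168.9.0/25
32 hosts -> /26 (62 usable): 192.168.9.128/26
Allocation: 192.168.8.0/24 (186 hosts, 254 usable); 192.168.9.0/25 (78 hosts, 126 usable); 192.168.9.128/26 (32 hosts, 62 usable)


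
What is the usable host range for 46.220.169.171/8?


Network: 46.0.0.0
Broadcast: 46.255.255.255
First usable = network + 1
Last usable = broadcast - 1
Range: 46.0.0.1 to 46.255.255.254


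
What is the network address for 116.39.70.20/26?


IP:   01110100.00100111.01000110.00010100
Mask: 11111111.11111111.11111111.11000000
AND operation:
Net:  01110100.00100111.01000110.00000000
Network: 116.39.70.0/26


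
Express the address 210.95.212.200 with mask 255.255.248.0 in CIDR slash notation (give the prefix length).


Binary: 11111111.11111111.11111000.00000000
Count leading 1s
Prefix: /21


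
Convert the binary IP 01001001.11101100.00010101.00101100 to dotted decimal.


01001001 = 73
11101100 = 236
00010101 = 21
00101100 = 44
IP: 73.236.21.44


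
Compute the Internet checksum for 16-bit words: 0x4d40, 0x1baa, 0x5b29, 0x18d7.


Sum all words (with carry folding):
+ 0x4d40 = 0x4d40
+ 0x1baa = 0x68ea
+ 0x5b29 = 0xc413
+ 0x18d7 = 0xdcea
One's complement: ~0xdcea
Checksum = 0x2315


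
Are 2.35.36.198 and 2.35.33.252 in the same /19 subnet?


Mask: 255.255.224.0
2.35.36.198 AND mask = 2.35.32.0
2.35.33.252 AND mask = 2.35.32.0
Yes, same subnet (2.35.32.0)


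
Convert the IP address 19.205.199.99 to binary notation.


19 = 00010011
205 = 11001101
199 = 11000111
99 = 01100011
Binary: 00010011.11001101.11000111.01100011


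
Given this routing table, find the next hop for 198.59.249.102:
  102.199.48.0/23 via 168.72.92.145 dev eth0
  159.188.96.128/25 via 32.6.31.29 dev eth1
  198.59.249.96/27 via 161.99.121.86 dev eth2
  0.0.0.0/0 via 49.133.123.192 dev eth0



Longest prefix match for 198.59.249.102:
  /23 102.199.48.0: no
  /25 159.188.96.128: no
  /27 198.59.249.96: MATCH
  /0 0.0.0.0: MATCH
Selected: next-hop 161.99.121.86 via eth2 (matched /27)


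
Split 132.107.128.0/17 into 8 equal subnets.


New prefix = 17 + 3 = 20
Each subnet has 4096 addresses
  132.107.128.0/20
  132.107.144.0/20
  132.107.160.0/20
  132.107.176.0/20
  132.107.192.0/20
  132.107.208.0/20
  132.107.224.0/20
  132.107.240.0/20
Subnets: 132.107.128.0/20, 132.107.144.0/20, 132.107.160.0/20, 132.107.176.0/20, 132.107.192.0/20, 132.107.208.0/20, 132.107.224.0/20, 132.107.240.0/20


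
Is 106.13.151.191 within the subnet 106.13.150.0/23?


Subnet network: 106.13.150.0
Test IP AND mask: 106.13.150.0
Yes, 106.13.151.191 is in 106.13.150.0/23


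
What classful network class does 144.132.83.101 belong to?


First octet: 144
Binary: 10010000
10xxxxxx -> Class B (128-191)
Class B, default mask 255.255.0.0 (/16)


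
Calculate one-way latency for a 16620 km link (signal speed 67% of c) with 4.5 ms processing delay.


Speed = 0.67 * 3e5 km/s = 201000 km/s
Propagation delay = 16620 / 201000 = 0.0827 s = 82.6866 ms
Processing delay = 4.5 ms
Total one-way latency = 87.1866 ms


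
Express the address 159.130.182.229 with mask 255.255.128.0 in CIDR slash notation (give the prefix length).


Binary: 11111111.11111111.10000000.00000000
Count leading 1s
Prefix: /17


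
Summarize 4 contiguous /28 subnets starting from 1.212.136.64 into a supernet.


Original prefix: /28
Number of subnets: 4 = 2^2
New prefix = 28 - 2 = 26
Supernet: 1.212.136.64/26


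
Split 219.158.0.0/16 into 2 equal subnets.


New prefix = 16 + 1 = 17
Each subnet has 32768 addresses
  219.158.0.0/17
  219.158.128.0/17
Subnets: 219.158.0.0/17, 219.158.128.0/17


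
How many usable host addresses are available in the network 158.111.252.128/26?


Host bits = 32 - 26 = 6
Total addresses = 2^6 = 64
Usable = total - 2 (network and broadcast)
Usable hosts: 62


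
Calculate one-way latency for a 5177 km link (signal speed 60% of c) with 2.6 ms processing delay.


Speed = 0.6 * 3e5 km/s = 180000 km/s
Propagation delay = 5177 / 180000 = 0.0288 s = 28.7611 ms
Processing delay = 2.6 ms
Total one-way latency = 31.3611 ms


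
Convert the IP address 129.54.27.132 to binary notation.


129 = 10000001
54 = 00110110
27 = 00011011
132 = 10000100
Binary: 10000001.00110110.00011011.10000100


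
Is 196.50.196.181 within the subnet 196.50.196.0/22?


Subnet network: 196.50.196.0
Test IP AND mask: 196.50.196.0
Yes, 196.50.196.181 is in 196.50.196.0/22


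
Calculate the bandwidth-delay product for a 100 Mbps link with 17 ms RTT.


BDP = bandwidth * RTT
= 100 Mbps * 17 ms
= 100 * 1e6 * 17 / 1000 bits
= 1700000 bits
= 212500 bytes
= 207.5195 KB
BDP = 1700000 bits (212500 bytes)


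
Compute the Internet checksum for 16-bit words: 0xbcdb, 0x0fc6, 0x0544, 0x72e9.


Sum all words (with carry folding):
+ 0xbcdb = 0xbcdb
+ 0x0fc6 = 0xcca1
+ 0x0544 = 0xd1e5
+ 0x72e9 = 0x44cf
One's complement: ~0x44cf
Checksum = 0xbb30


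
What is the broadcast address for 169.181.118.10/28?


Network: 169.181.118.0/28
Host bits = 4
Set all host bits to 1:
Broadcast: 169.181.118.15


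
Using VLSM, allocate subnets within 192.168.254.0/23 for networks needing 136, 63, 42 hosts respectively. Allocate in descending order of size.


136 hosts -> /24 (254 usable): 192.168.254.0/24
63 hosts -> /25 (126 usable): 192.168.255.0/25
42 hosts -> /26 (62 usable): 192.168.255.128/26
Allocation: 192.168.254.0/24 (136 hosts, 254 usable); 192.168.255.0/25 (63 hosts, 126 usable); 192.168.255.128/26 (42 hosts, 62 usable)


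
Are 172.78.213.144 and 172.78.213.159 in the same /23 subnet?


Mask: 255.255.254.0
172.78.213.144 AND mask = 172.78.212.0
172.78.213.159 AND mask = 172.78.212.0
Yes, same subnet (172.78.212.0)


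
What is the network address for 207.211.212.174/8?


IP:   11001111.11010011.11010100.10101110
Mask: 11111111.00000000.00000000.00000000
AND operation:
Net:  11001111.00000000.00000000.00000000
Network: 207.0.0.0/8


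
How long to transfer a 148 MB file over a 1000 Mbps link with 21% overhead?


Effective throughput = 1000 * (1 - 21/100) = 790 Mbps
File size in Mb = 148 * 8 = 1184 Mb
Time = 1184 / 790
Time = 1.4987 seconds


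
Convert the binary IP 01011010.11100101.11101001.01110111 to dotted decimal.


01011010 = 90
11100101 = 229
11101001 = 233
01110111 = 119
IP: 90.229.233.119


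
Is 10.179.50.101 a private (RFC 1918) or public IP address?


RFC 1918 private ranges:
  10.0.0.0/8 (10.0.0.0 - 10.255.255.255)
  172.16.0.0/12 (172.16.0.0 - 172.31.255.255)
  192.168.0.0/16 (192.168.0.0 - 192.168.255.255)
Private (in 10.0.0.0/8)


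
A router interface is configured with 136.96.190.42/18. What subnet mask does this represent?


/18 means 18 network bits, 14 host bits
Binary: 11111111111111111100000000000000
Mask: 255.255.192.0


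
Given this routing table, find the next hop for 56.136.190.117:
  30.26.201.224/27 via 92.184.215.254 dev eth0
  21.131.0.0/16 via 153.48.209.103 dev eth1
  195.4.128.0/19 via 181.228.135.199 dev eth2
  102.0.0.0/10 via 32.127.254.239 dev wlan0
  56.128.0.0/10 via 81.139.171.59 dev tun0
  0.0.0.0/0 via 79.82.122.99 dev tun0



Longest prefix match for 56.136.190.117:
  /27 30.26.201.224: no
  /16 21.131.0.0: no
  /19 195.4.128.0: no
  /10 102.0.0.0: no
  /10 56.128.0.0: MATCH
  /0 0.0.0.0: MATCH
Selected: next-hop 81.139.171.59 via tun0 (matched /10)


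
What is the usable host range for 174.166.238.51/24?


Network: 174.166.238.0
Broadcast: 174.166.238.255
First usable = network + 1
Last usable = broadcast - 1
Range: 174.166.238.1 to 174.166.238.254


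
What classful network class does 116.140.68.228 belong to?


First octet: 116
Binary: 01110100
0xxxxxxx -> Class A (1-126)
Class A, default mask 255.0.0.0 (/8)


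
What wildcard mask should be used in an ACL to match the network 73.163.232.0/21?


Subnet mask: 255.255.248.0
Wildcard = 255.255.255.255 - subnet mask
255 - 255 = 0
255 - 255 = 0
255 - 248 = 7
255 - 0 = 255
Wildcard: 0.0.7.255


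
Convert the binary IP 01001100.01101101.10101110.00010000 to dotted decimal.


01001100 = 76
01101101 = 109
10101110 = 174
00010000 = 16
IP: 76.109.174.16


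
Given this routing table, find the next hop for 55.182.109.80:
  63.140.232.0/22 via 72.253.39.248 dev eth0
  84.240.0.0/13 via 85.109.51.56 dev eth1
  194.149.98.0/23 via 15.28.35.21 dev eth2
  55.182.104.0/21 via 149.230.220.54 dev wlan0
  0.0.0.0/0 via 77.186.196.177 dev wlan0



Longest prefix match for 55.182.109.80:
  /22 63.140.232.0: no
  /13 84.240.0.0: no
  /23 194.149.98.0: no
  /21 55.182.104.0: MATCH
  /0 0.0.0.0: MATCH
Selected: next-hop 149.230.220.54 via wlan0 (matched /21)


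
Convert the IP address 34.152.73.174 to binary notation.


34 = 00100010
152 = 10011000
73 = 01001001
174 = 10101110
Binary: 00100010.10011000.01001001.10101110


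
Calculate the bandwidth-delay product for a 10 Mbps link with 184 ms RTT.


BDP = bandwidth * RTT
= 10 Mbps * 184 ms
= 10 * 1e6 * 184 / 1000 bits
= 1840000 bits
= 230000 bytes
= 224.6094 KB
BDP = 1840000 bits (230000 bytes)


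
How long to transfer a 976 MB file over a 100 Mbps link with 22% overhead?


Effective throughput = 100 * (1 - 22/100) = 78 Mbps
File size in Mb = 976 * 8 = 7808 Mb
Time = 7808 / 78
Time = 100.1026 seconds


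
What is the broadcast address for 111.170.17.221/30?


Network: 111.170.17.220/30
Host bits = 2
Set all host bits to 1:
Broadcast: 111.170.17.223


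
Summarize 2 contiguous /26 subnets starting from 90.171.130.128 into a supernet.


Original prefix: /26
Number of subnets: 2 = 2^1
New prefix = 26 - 1 = 25
Supernet: 90.171.130.128/25


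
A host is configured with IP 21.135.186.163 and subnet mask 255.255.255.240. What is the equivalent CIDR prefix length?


Binary: 11111111.11111111.11111111.11110000
Count leading 1s
Prefix: /28


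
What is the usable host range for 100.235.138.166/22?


Network: 100.235.136.0
Broadcast: 100.235.139.255
First usable = network + 1
Last usable = broadcast - 1
Range: 100.235.136.1 to 100.235.139.254


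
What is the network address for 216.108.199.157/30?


IP:   11011000.01101100.11000111.10011101
Mask: 11111111.11111111.11111111.11111100
AND operation:
Net:  11011000.01101100.11000111.10011100
Network: 216.108.199.156/30


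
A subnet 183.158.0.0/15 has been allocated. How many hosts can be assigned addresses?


Host bits = 32 - 15 = 17
Total addresses = 2^17 = 131072
Usable = total - 2 (network and broadcast)
Usable hosts: 131070


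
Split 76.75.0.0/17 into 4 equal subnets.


New prefix = 17 + 2 = 19
Each subnet has 8192 addresses
  76.75.0.0/19
  76.75.32.0/19
  76.75.64.0/19
  76.75.96.0/19
Subnets: 76.75.0.0/19, 76.75.32.0/19, 76.75.64.0/19, 76.75.96.0/19


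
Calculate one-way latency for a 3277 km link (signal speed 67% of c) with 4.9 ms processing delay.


Speed = 0.67 * 3e5 km/s = 201000 km/s
Propagation delay = 3277 / 201000 = 0.0163 s = 16.3035 ms
Processing delay = 4.9 ms
Total one-way latency = 21.2035 ms


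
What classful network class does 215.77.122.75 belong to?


First octet: 215
Binary: 11010111
110xxxxx -> Class C (192-223)
Class C, default mask 255.255.255.0 (/24)


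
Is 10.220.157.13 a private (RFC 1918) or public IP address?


RFC 1918 private ranges:
  10.0.0.0/8 (10.0.0.0 - 10.255.255.255)
  172.16.0.0/12 (172.16.0.0 - 172.31.255.255)
  192.168.0.0/16 (192.168.0.0 - 192.168.255.255)
Private (in 10.0.0.0/8)


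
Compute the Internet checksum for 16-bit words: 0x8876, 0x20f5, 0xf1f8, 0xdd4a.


Sum all words (with carry folding):
+ 0x8876 = 0x8876
+ 0x20f5 = 0xa96b
+ 0xf1f8 = 0x9b64
+ 0xdd4a = 0x78af
One's complement: ~0x78af
Checksum = 0x8750


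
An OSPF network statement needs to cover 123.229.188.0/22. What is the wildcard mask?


Subnet mask: 255.255.252.0
Wildcard = 255.255.255.255 - subnet mask
255 - 255 = 0
255 - 255 = 0
255 - 252 = 3
255 - 0 = 255
Wildcard: 0.0.3.255


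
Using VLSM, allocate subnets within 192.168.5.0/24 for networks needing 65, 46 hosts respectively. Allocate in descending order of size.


65 hosts -> /25 (126 usable): 192.168.5.0/25
46 hosts -> /26 (62 usable): 192.168.5.128/26
Allocation: 192.168.5.0/25 (65 hosts, 126 usable); 192.168.5.128/26 (46 hosts, 62 usable)


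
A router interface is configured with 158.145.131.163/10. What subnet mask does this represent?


/10 means 10 network bits, 22 host bits
Binary: 11111111110000000000000000000000
Mask: 255.192.0.0


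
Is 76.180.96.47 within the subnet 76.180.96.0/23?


Subnet network: 76.180.96.0
Test IP AND mask: 76.180.96.0
Yes, 76.180.96.47 is in 76.180.96.0/23


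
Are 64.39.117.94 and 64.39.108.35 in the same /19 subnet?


Mask: 255.255.224.0
64.39.117.94 AND mask = 64.39.96.0
64.39.108.35 AND mask = 64.39.96.0
Yes, same subnet (64.39.96.0)


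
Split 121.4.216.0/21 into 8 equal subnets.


New prefix = 21 + 3 = 24
Each subnet has 256 addresses
  121.4.216.0/24
  121.4.217.0/24
  121.4.218.0/24
  121.4.219.0/24
  121.4.220.0/24
  121.4.221.0/24
  121.4.222.0/24
  121.4.223.0/24
Subnets: 121.4.216.0/24, 121.4.217.0/24, 121.4.218.0/24, 121.4.219.0/24, 121.4.220.0/24, 121.4.221.0/24, 121.4.222.0/24, 121.4.223.0/24


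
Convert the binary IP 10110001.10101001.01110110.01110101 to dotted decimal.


10110001 = 177
10101001 = 169
01110110 = 118
01110101 = 117
IP: 177.169.118.117


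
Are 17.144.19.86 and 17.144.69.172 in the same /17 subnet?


Mask: 255.255.128.0
17.144.19.86 AND mask = 17.144.0.0
17.144.69.172 AND mask = 17.144.0.0
Yes, same subnet (17.144.0.0)


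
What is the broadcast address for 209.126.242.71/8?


Network: 209.0.0.0/8
Host bits = 24
Set all host bits to 1:
Broadcast: 209.255.255.255


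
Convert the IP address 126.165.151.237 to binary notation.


126 = 01111110
165 = 10100101
151 = 10010111
237 = 11101101
Binary: 01111110.10100101.10010111.11101101


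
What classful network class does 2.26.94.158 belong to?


First octet: 2
Binary: 00000010
0xxxxxxx -> Class A (1-126)
Class A, default mask 255.0.0.0 (/8)


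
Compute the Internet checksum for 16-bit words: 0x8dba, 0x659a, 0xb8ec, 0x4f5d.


Sum all words (with carry folding):
+ 0x8dba = 0x8dba
+ 0x659a = 0xf354
+ 0xb8ec = 0xac41
+ 0x4f5d = 0xfb9e
One's complement: ~0xfb9e
Checksum = 0x0461


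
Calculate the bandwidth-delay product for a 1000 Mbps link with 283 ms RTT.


BDP = bandwidth * RTT
= 1000 Mbps * 283 ms
= 1000 * 1e6 * 283 / 1000 bits
= 283000000 bits
= 35375000 bytes
= 34545.8984 KB
BDP = 283000000 bits (35375000 bytes)


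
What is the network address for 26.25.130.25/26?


IP:   00011010.00011001.10000010.00011001
Mask: 11111111.11111111.11111111.11000000
AND operation:
Net:  00011010.00011001.10000010.00000000
Network: 26.25.130.0/26


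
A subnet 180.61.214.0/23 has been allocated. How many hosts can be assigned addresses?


Host bits = 32 - 23 = 9
Total addresses = 2^9 = 512
Usable = total - 2 (network and broadcast)
Usable hosts: 510


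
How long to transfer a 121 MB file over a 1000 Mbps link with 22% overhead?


Effective throughput = 1000 * (1 - 22/100) = 780 Mbps
File size in Mb = 121 * 8 = 968 Mb
Time = 968 / 780
Time = 1.241 seconds


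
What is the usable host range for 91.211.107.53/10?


Network: 91.192.0.0
Broadcast: 91.255.255.255
First usable = network + 1
Last usable = broadcast - 1
Range: 91.192.0.1 to 91.255.255.254


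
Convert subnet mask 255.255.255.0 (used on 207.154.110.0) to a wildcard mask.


Subnet mask: 255.255.255.0
Wildcard = 255.255.255.255 - subnet mask
255 - 255 = 0
255 - 255 = 0
255 - 255 = 0
255 - 0 = 255
Wildcard: 0.0.0.255


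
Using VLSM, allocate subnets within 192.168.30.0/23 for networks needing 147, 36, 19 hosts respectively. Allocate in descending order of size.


147 hosts -> /24 (254 usable): 192.168.30.0/24
36 hosts -> /26 (62 usable): 192.168.31.0/26
19 hosts -> /27 (30 usable): 192.168.31.64/27
Allocation: 192.168.30.0/24 (147 hosts, 254 usable); 192.168.31.0/26 (36 hosts, 62 usable); 192.168.31.64/27 (19 hosts, 30 usable)


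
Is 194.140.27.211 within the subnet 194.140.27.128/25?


Subnet network: 194.140.27.128
Test IP AND mask: 194.140.27.128
Yes, 194.140.27.211 is in 194.140.27.128/25


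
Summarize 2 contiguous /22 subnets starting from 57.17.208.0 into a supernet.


Original prefix: /22
Number of subnets: 2 = 2^1
New prefix = 22 - 1 = 21
Supernet: 57.17.208.0/21


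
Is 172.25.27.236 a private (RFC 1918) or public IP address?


RFC 1918 private ranges:
  10.0.0.0/8 (10.0.0.0 - 10.255.255.255)
  172.16.0.0/12 (172.16.0.0 - 172.31.255.255)
  192.168.0.0/16 (192.168.0.0 - 192.168.255.255)
Private (in 172.16.0.0/12)


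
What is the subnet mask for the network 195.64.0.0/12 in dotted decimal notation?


/12 means 12 network bits, 20 host bits
Binary: 11111111111100000000000000000000
Mask: 255.240.0.0


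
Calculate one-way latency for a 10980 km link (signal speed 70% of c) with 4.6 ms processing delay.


Speed = 0.7 * 3e5 km/s = 210000 km/s
Propagation delay = 10980 / 210000 = 0.0523 s = 52.2857 ms
Processing delay = 4.6 ms
Total one-way latency = 56.8857 ms


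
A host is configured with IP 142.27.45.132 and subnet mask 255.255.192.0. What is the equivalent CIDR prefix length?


Binary: 11111111.11111111.11000000.00000000
Count leading 1s
Prefix: /18


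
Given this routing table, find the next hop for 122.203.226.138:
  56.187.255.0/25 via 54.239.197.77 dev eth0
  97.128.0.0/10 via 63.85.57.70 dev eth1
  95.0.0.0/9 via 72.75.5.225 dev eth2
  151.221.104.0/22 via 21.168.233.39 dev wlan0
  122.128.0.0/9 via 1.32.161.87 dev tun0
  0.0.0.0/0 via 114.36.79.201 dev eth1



Longest prefix match for 122.203.226.138:
  /25 56.187.255.0: no
  /10 97.128.0.0: no
  /9 95.0.0.0: no
  /22 151.221.104.0: no
  /9 122.128.0.0: MATCH
  /0 0.0.0.0: MATCH
Selected: next-hop 1.32.161.87 via tun0 (matched /9)


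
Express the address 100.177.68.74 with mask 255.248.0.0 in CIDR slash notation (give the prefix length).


Binary: 11111111.11111000.00000000.00000000
Count leading 1s
Prefix: /13


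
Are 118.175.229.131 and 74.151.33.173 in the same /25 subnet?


Mask: 255.255.255.128
118.175.229.131 AND mask = 118.175.229.128
74.151.33.173 AND mask = 74.151.33.128
No, different subnets (118.175.229.128 vs 74.151.33.128)


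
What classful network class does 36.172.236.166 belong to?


First octet: 36
Binary: 00100100
0xxxxxxx -> Class A (1-126)
Class A, default mask 255.0.0.0 (/8)


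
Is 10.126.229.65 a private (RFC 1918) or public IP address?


RFC 1918 private ranges:
  10.0.0.0/8 (10.0.0.0 - 10.255.255.255)
  172.16.0.0/12 (172.16.0.0 - 172.31.255.255)
  192.168.0.0/16 (192.168.0.0 - 192.168.255.255)
Private (in 10.0.0.0/8)


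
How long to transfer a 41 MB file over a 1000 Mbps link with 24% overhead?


Effective throughput = 1000 * (1 - 24/100) = 760 Mbps
File size in Mb = 41 * 8 = 328 Mb
Time = 328 / 760
Time = 0.4316 seconds


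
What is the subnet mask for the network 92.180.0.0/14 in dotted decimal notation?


/14 means 14 network bits, 18 host bits
Binary: 11111111111111000000000000000000
Mask: 255.252.0.0


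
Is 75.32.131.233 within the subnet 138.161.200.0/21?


Subnet network: 138.161.200.0
Test IP AND mask: 75.32.128.0
No, 75.32.131.233 is not in 138.161.200.0/21


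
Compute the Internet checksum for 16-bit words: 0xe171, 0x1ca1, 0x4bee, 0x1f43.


Sum all words (with carry folding):
+ 0xe171 = 0xe171
+ 0x1ca1 = 0xfe12
+ 0x4bee = 0x4a01
+ 0x1f43 = 0x6944
One's complement: ~0x6944
Checksum = 0x96bb


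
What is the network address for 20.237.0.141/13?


IP:   00010100.11101101.00000000.10001101
Mask: 11111111.11111000.00000000.00000000
AND operation:
Net:  00010100.11101000.00000000.00000000
Network: 20.232.0.0/13


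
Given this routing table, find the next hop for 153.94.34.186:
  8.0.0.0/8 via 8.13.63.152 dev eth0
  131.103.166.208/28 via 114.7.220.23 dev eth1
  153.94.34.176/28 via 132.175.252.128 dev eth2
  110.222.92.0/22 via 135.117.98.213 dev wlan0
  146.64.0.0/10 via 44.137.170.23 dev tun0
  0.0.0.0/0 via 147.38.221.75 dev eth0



Longest prefix match for 153.94.34.186:
  /8 8.0.0.0: no
  /28 131.103.166.208: no
  /28 153.94.34.176: MATCH
  /22 110.222.92.0: no
  /10 146.64.0.0: no
  /0 0.0.0.0: MATCH
Selected: next-hop 132.175.252.128 via eth2 (matched /28)


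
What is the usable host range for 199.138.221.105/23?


Network: 199.138.220.0
Broadcast: 199.138.221.255
First usable = network + 1
Last usable = broadcast - 1
Range: 199.138.220.1 to 199.138.221.254


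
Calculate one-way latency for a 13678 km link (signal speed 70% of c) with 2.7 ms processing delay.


Speed = 0.7 * 3e5 km/s = 210000 km/s
Propagation delay = 13678 / 210000 = 0.0651 s = 65.1333 ms
Processing delay = 2.7 ms
Total one-way latency = 67.8333 ms


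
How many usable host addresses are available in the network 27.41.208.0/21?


Host bits = 32 - 21 = 11
Total addresses = 2^11 = 2048
Usable = total - 2 (network and broadcast)
Usable hosts: 2046


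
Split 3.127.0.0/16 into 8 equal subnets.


New prefix = 16 + 3 = 19
Each subnet has 8192 addresses
  3.127.0.0/19
  3.127.32.0/19
  3.127.64.0/19
  3.127.96.0/19
  3.127.128.0/19
  3.127.160.0/19
  3.127.192.0/19
  3.127.224.0/19
Subnets: 3.127.0.0/19, 3.127.32.0/19, 3.127.64.0/19, 3.127.96.0/19, 3.127.128.0/19, 3.127.160.0/19, 3.127.192.0/19, 3.127.224.0/19


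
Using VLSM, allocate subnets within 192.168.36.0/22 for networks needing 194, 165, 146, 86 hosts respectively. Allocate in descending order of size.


194 hosts -> /24 (254 usable): 192.168.36.0/24
165 hosts -> /24 (254 usable): 192.168.37.0/24
146 hosts -> /24 (254 usable): 192.168.38.0/24
86 hosts -> /25 (126 usable): 192.168.39.0/25
Allocation: 192.168.36.0/24 (194 hosts, 254 usable); 192.168.37.0/24 (165 hosts, 254 usable); 192.168.38.0/24 (146 hosts, 254 usable); 192.168.39.0/25 (86 hosts, 126 usable)


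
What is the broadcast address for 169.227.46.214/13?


Network: 169.224.0.0/13
Host bits = 19
Set all host bits to 1:
Broadcast: 169.231.255.255


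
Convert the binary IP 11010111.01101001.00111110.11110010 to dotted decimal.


11010111 = 215
01101001 = 105
00111110 = 62
11110010 = 242
IP: 215.105.62.242


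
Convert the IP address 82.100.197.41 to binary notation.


82 = 01010010
100 = 01100100
197 = 11000101
41 = 00101001
Binary: 01010010.01100100.11000101.00101001


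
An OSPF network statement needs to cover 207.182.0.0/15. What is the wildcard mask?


Subnet mask: 255.254.0.0
Wildcard = 255.255.255.255 - subnet mask
255 - 255 = 0
255 - 254 = 1
255 - 0 = 255
255 - 0 = 255
Wildcard: 0.1.255.255


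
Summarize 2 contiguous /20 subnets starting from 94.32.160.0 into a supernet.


Original prefix: /20
Number of subnets: 2 = 2^1
New prefix = 20 - 1 = 19
Supernet: 94.32.160.0/19


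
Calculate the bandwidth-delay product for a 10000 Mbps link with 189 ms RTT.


BDP = bandwidth * RTT
= 10000 Mbps * 189 ms
= 10000 * 1e6 * 189 / 1000 bits
= 1890000000 bits
= 236250000 bytes
= 230712.8906 KB
BDP = 1890000000 bits (236250000 bytes)


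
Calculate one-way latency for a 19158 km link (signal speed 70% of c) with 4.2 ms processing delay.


Speed = 0.7 * 3e5 km/s = 210000 km/s
Propagation delay = 19158 / 210000 = 0.0912 s = 91.2286 ms
Processing delay = 4.2 ms
Total one-way latency = 95.4286 ms


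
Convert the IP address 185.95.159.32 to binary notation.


185 = 10111001
95 = 01011111
159 = 10011111
32 = 00100000
Binary: 10111001.01011111.10011111.00100000


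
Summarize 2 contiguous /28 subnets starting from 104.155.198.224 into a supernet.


Original prefix: /28
Number of subnets: 2 = 2^1
New prefix = 28 - 1 = 27
Supernet: 104.155.198.224/27


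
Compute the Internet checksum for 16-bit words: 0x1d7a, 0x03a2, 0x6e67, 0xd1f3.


Sum all words (with carry folding):
+ 0x1d7a = 0x1d7a
+ 0x03a2 = 0x211c
+ 0x6e67 = 0x8f83
+ 0xd1f3 = 0x6177
One's complement: ~0x6177
Checksum = 0x9e88


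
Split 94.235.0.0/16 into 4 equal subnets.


New prefix = 16 + 2 = 18
Each subnet has 16384 addresses
  94.235.0.0/18
  94.235.64.0/18
  94.235.128.0/18
  94.235.192.0/18
Subnets: 94.235.0.0/18, 94.235.64.0/18, 94.235.128.0/18, 94.235.192.0/18


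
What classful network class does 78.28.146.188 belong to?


First octet: 78
Binary: 01001110
0xxxxxxx -> Class A (1-126)
Class A, default mask 255.0.0.0 (/8)


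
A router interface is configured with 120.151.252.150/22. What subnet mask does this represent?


/22 means 22 network bits, 10 host bits
Binary: 11111111111111111111110000000000
Mask: 255.255.252.0


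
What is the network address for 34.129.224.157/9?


IP:   00100010.10000001.11100000.10011101
Mask: 11111111.10000000.00000000.00000000
AND operation:
Net:  00100010.10000000.00000000.00000000
Network: 34.128.0.0/9


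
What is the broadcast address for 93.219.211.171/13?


Network: 93.216.0.0/13
Host bits = 19
Set all host bits to 1:
Broadcast: 93.223.255.255


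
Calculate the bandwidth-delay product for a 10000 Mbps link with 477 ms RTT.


BDP = bandwidth * RTT
= 10000 Mbps * 477 ms
= 10000 * 1e6 * 477 / 1000 bits
= 4770000000 bits
= 596250000 bytes
= 582275.3906 KB
BDP = 4770000000 bits (596250000 bytes)


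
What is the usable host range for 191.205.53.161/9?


Network: 191.128.0.0
Broadcast: 191.255.255.255
First usable = network + 1
Last usable = broadcast - 1
Range: 191.128.0.1 to 191.255.255.254


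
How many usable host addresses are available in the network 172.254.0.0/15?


Host bits = 32 - 15 = 17
Total addresses = 2^17 = 131072
Usable = total - 2 (network and broadcast)
Usable hosts: 131070


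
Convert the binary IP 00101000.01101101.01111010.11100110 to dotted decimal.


00101000 = 40
01101101 = 109
01111010 = 122
11100110 = 230
IP: 40.109.122.230


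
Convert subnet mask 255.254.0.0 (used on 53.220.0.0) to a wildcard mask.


Subnet mask: 255.254.0.0
Wildcard = 255.255.255.255 - subnet mask
255 - 255 = 0
255 - 254 = 1
255 - 0 = 255
255 - 0 = 255
Wildcard: 0.1.255.255


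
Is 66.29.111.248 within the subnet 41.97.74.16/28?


Subnet network: 41.97.74.16
Test IP AND mask: 66.29.111.240
No, 66.29.111.248 is not in 41.97.74.16/28


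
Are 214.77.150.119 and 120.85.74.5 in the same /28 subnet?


Mask: 255.255.255.240
214.77.150.119 AND mask = 214.77.150.112
120.85.74.5 AND mask = 120.85.74.0
No, different subnets (214.77.150.112 vs 120.85.74.0)


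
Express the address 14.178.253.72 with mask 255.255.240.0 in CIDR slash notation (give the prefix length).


Binary: 11111111.11111111.11110000.00000000
Count leading 1s
Prefix: /20


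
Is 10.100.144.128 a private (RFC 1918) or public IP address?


RFC 1918 private ranges:
  10.0.0.0/8 (10.0.0.0 - 10.255.255.255)
  172.16.0.0/12 (172.16.0.0 - 172.31.255.255)
  192.168.0.0/16 (192.168.0.0 - 192.168.255.255)
Private (in 10.0.0.0/8)


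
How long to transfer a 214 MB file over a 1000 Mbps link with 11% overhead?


Effective throughput = 1000 * (1 - 11/100) = 890 Mbps
File size in Mb = 214 * 8 = 1712 Mb
Time = 1712 / 890
Time = 1.9236 seconds


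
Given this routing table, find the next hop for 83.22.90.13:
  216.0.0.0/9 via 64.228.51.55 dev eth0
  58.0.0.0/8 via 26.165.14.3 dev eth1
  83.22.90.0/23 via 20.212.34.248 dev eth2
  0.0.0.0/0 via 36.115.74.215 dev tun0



Longest prefix match for 83.22.90.13:
  /9 216.0.0.0: no
  /8 58.0.0.0: no
  /23 83.22.90.0: MATCH
  /0 0.0.0.0: MATCH
Selected: next-hop 20.212.34.248 via eth2 (matched /23)


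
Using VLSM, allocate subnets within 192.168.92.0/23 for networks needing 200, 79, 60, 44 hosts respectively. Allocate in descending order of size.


200 hosts -> /24 (254 usable): 192.168.92.0/24
79 hosts -> /25 (126 usable): 192.168.93.0/25
60 hosts -> /26 (62 usable): 192.168.93.128/26
44 hosts -> /26 (62 usable): 192.168.93.192/26
Allocation: 192.168.92.0/24 (200 hosts, 254 usable); 192.168.93.0/25 (79 hosts, 126 usable); 192.168.93.128/26 (60 hosts, 62 usable); 192.168.93.192/26 (44 hosts, 62 usable)
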